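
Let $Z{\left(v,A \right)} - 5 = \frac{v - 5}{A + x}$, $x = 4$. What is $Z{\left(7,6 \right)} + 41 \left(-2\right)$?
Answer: $- \frac{384}{5} \approx -76.8$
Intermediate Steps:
$Z{\left(v,A \right)} = 5 + \frac{-5 + v}{4 + A}$ ($Z{\left(v,A \right)} = 5 + \frac{v - 5}{A + 4} = 5 + \frac{-5 + v}{4 + A}$)
$Z{\left(7,6 \right)} + 41 \left(-2\right) = \frac{15 + 7 + 5 \cdot 6}{4 + 6} + 41 \left(-2\right) = \frac{15 + 7 + 30}{10} - 82 = \frac{1}{10} \cdot 52 - 82 = \frac{26}{5} - 82 = - \frac{384}{5}$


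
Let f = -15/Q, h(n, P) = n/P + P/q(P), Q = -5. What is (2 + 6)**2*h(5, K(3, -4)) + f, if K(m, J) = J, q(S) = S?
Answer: -13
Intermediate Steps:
h(n, P) = 1 + n/P (h(n, P) = n/P + P/P = n/P + 1 = 1 + n/P)
f = 3 (f = -15/(-5) = -15*(-1/5) = 3)
(2 + 6)**2*h(5, K(3, -4)) + f = (2 + 6)**2*((-4 + 5)/(-4)) + 3 = 8**2*(-1/4*1) + 3 = 64*(-1/4) + 3 = -16 + 3 = -13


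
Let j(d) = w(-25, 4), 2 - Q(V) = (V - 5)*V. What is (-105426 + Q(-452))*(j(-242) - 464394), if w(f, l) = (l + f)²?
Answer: 144747768564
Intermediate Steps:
w(f, l) = (f + l)²
Q(V) = 2 - V*(-5 + V) (Q(V) = 2 - (V - 5)*V = 2 - (-5 + V)*V = 2 - V*(-5 + V))
j(d) = 441 (j(d) = (-25 + 4)² = (-21)² = 441)
(-105426 + Q(-452))*(j(-242) - 464394) = (-105426 + (2 - 1*(-452)² + 5*(-452)))*(441 - 464394) = (-105426 + (2 - 1*204304 - 2260))*(-463953) = (-105426 + (2 - 204304 - 2260))*(-463953) = (-105426 - 206562)*(-463953) = -311988*(-463953) = 144747768564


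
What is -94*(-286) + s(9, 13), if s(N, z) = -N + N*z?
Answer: 26992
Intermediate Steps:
-94*(-286) + s(9, 13) = -94*(-286) + 9*(-1 + 13) = 26884 + 9*12 = 26884 + 108 = 26992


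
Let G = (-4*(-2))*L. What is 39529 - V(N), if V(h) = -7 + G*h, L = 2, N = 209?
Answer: 36192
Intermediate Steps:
G = 16 (G = -4*(-2)*2 = 8*2 = 16)
V(h) = -7 + 16*h
39529 - V(N) = 39529 - (-7 + 16*209) = 39529 - (-7 + 3344) = 39529 - 1*3337 = 39529 - 3337 = 36192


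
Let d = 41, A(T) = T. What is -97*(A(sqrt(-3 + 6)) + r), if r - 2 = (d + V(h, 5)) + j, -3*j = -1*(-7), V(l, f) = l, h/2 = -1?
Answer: -11252/3 - 97*sqrt(3) ≈ -3918.7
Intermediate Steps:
h = -2 (h = 2*(-1) = -2)
j = -7/3 (j = -(-1)*(-7)/3 = -1/3*7 = -7/3 ≈ -2.3333)
r = 116/3 (r = 2 + ((41 - 2) - 7/3) = 2 + (39 - 7/3) = 2 + 110/3 = 116/3 ≈ 38.667)
-97*(A(sqrt(-3 + 6)) + r) = -97*(sqrt(-3 + 6) + 116/3) = -97*(sqrt(3) + 116/3) = -97*(116/3 + sqrt(3)) = -11252/3 - 97*sqrt(3)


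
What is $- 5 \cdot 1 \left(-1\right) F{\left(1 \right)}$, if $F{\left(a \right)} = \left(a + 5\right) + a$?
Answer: $35$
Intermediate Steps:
$F{\left(a \right)} = 5 + 2 a$ ($F{\left(a \right)} = \left(5 + a\right) + a = 5 + 2 a$)
$- 5 \cdot 1 \left(-1\right) F{\left(1 \right)} = - 5 \cdot 1 \left(-1\right) \left(5 + 2 \cdot 1\right) = - 5 \left(- (5 + 2)\right) = - 5 \left(\left(-1\right) 7\right) = \left(-5\right) \left(-7\right) = 35$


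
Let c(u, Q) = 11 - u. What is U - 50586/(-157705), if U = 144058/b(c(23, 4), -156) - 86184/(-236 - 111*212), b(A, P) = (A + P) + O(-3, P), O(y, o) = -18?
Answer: -33576599696792/43574364615 ≈ -770.56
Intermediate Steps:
b(A, P) = -18 + A + P (b(A, P) = (A + P) - 18 = -18 + A + P)
U = -212996270/276303 (U = 144058/(-18 + (11 - 1*23) - 156) - 86184/(-236 - 111*212) = 144058/(-18 + (11 - 23) - 156) - 86184/(-236 - 23532) = 144058/(-18 - 12 - 156) - 86184/(-23768) = 144058/(-186) - 86184*(-1/23768) = 144058*(-1/186) + 10773/2971 = -72029/93 + 10773/2971 = -212996270/276303 ≈ -770.88)
U - 50586/(-157705) = -212996270/276303 - 50586/(-157705) = -212996270/276303 - 50586*(-1)/157705 = -212996270/276303 - 1*(-50586/157705) = -212996270/276303 + 50586/157705 = -33576599696792/43574364615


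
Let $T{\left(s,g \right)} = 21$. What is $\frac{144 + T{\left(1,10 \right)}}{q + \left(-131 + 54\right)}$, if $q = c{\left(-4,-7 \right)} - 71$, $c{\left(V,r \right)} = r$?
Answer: $- \frac{33}{31} \approx -1.0645$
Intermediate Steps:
$q = -78$ ($q = -7 - 71 = -78$)
$\frac{144 + T{\left(1,10 \right)}}{q + \left(-131 + 54\right)} = \frac{144 + 21}{-78 + \left(-131 + 54\right)} = \frac{165}{-78 - 77} = \frac{165}{-155} = 165 \left(- \frac{1}{155}\right) = - \frac{33}{31}$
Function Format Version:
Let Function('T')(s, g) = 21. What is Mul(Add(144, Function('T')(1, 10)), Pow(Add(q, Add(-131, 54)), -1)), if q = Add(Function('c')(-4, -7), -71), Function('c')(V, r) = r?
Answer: Rational(-33, 31) ≈ -1.0645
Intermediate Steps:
q = -78 (q = Add(-7, -71) = -78)
Mul(Add(144, Function('T')(1, 10)), Pow(Add(q, Add(-131, 54)), -1)) = Mul(Add(144, 21), Pow(Add(-78, Add(-131, 54)), -1)) = Mul(165, Pow(Add(-78, -77), -1)) = Mul(165, Pow(-155, -1)) = Mul(165, Rational(-1, 155)) = Rational(-33, 31)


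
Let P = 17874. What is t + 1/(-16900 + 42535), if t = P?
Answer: 458199991/25635 ≈ 17874.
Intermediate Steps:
t = 17874
t + 1/(-16900 + 42535) = 17874 + 1/(-16900 + 42535) = 17874 + 1/25635 = 458199991/25635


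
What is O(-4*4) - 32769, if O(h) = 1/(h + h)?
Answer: -1048609/32 ≈ -32769.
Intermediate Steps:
O(h) = 1/(2*h)
O(-4*4) - 32769 = 1/(2*((-4*4))) - 32769 = (1/2)/(-16) - 32769 = (1/2)*(-1/16) - 32769 = -1/32 - 32769 = -1048609/32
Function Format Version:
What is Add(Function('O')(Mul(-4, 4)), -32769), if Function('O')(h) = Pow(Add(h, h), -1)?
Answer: Rational(-1048609, 32) ≈ -32769.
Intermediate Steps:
Function('O')(h) = Mul(Rational(1, 2), Pow(h, -1)) (Function('O')(h) = Pow(Mul(2, h), -1) = Mul(Rational(1, 2), Pow(h, -1)))
Add(Function('O')(Mul(-4, 4)), -32769) = Add(Mul(Rational(1, 2), Pow(Mul(-4, 4), -1)), -32769) = Add(Mul(Rational(1, 2), Pow(-16, -1)), -32769) = Add(Mul(Rational(1, 2), Rational(-1, 16)), -32769) = Add(Rational(-1, 32), -32769) = Rational(-1048609, 32)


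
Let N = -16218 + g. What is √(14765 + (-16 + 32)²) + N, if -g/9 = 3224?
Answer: -45234 + 3*√1669 ≈ -45111.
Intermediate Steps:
g = -29016 (g = -9*3224 = -29016)
N = -45234 (N = -16218 - 29016 = -45234)
√(14765 + (-16 + 32)²) + N = √(14765 + (-16 + 32)²) - 45234 = √(14765 + 16²) - 45234 = √(14765 + 256) - 45234 = √15021 - 45234 = 3*√1669 - 45234 = -45234 + 3*√1669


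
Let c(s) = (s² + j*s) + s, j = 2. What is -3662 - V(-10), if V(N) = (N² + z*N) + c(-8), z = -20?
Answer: -4002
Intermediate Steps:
c(s) = s² + 3*s (c(s) = (s² + 2*s) + s = s² + 3*s)
V(N) = 40 + N² - 20*N (V(N) = (N² - 20*N) - 8*(3 - 8) = (N² - 20*N) - 8*(-5) = (N² - 20*N) + 40 = 40 + N² - 20*N)
-3662 - V(-10) = -3662 - (40 + (-10)² - 20*(-10)) = -3662 - (40 + 100 + 200) = -3662 - 1*340 = -3662 - 340 = -4002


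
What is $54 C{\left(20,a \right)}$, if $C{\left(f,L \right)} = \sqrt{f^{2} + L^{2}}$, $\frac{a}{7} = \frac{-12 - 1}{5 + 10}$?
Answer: $\frac{18 \sqrt{98281}}{5} \approx 1128.6$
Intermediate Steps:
$a = - \frac{91}{15}$ ($a = 7 \frac{-12 - 1}{5 + 10} = 7 \left(- \frac{13}{15}\right) = - \frac{91}{15} \approx -6.0667$)
$C{\left(f,L \right)} = \sqrt{L^{2} + f^{2}}$
$54 C{\left(20,a \right)} = 54 \sqrt{\left(- \frac{91}{15}\right)^{2} + 20^{2}} = 54 \sqrt{\frac{8281}{225} + 400} = 54 \sqrt{\frac{98281}{225}} = 54 \frac{\sqrt{98281}}{15} = \frac{18 \sqrt{98281}}{5}$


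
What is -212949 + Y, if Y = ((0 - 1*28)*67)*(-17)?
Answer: -181057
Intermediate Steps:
Y = 31892 (Y = ((0 - 28)*67)*(-17) = -28*67*(-17) = -1876*(-17) = 31892)
-212949 + Y = -212949 + 31892 = -181057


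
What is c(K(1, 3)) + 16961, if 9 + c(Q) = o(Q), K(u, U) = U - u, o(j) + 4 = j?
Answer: 16950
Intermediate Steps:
o(j) = -4 + j
c(Q) = -13 + Q (c(Q) = -9 + (-4 + Q) = -13 + Q)
c(K(1, 3)) + 16961 = (-13 + (3 - 1*1)) + 16961 = (-13 + (3 - 1)) + 16961 = (-13 + 2) + 16961 = -11 + 16961 = 16950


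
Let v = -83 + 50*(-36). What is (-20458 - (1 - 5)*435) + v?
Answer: -20601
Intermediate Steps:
v = -1883 (v = -83 - 1800 = -1883)
(-20458 - (1 - 5)*435) + v = (-20458 - (1 - 5)*435) - 1883 = (-20458 - 1*(-4)*435) - 1883 = (-20458 + 4*435) - 1883 = (-20458 + 1740) - 1883 = -18718 - 1883 = -20601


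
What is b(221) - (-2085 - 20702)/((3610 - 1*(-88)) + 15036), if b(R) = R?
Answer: 4163001/18734 ≈ 222.22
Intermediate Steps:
b(221) - (-2085 - 20702)/((3610 - 1*(-88)) + 15036) = 221 - (-2085 - 20702)/((3610 - 1*(-88)) + 15036) = 221 - (-22787)/((3610 + 88) + 15036) = 221 - (-22787)/(3698 + 15036) = 221 - (-22787)/18734 = 221 - 1*(-22787/18734) = 221 + 22787/18734 = 4163001/18734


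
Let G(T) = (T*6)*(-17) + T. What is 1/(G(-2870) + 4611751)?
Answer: 1/4901621 ≈ 2.0401e-7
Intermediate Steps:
G(T) = -101*T (G(T) = (6*T)*(-17) + T = -102*T + T = -101*T)
1/(G(-2870) + 4611751) = 1/(-101*(-2870) + 4611751) = 1/(289870 + 4611751) = 1/4901621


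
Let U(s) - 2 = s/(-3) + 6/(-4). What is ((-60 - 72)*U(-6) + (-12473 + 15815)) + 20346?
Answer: 23358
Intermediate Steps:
U(s) = ½ - s/3 (U(s) = 2 + (s/(-3) + 6/(-4)) = 2 + (s*(-⅓) + 6*(-¼)) = 2 + (-s/3 - 3/2) = 2 + (-3/2 - s/3) = ½ - s/3)
((-60 - 72)*U(-6) + (-12473 + 15815)) + 20346 = ((-60 - 72)*(½ - ⅓*(-6)) + (-12473 + 15815)) + 20346 = (-132*(½ + 2) + 3342) + 20346 = (-132*5/2 + 3342) + 20346 = (-330 + 3342) + 20346 = 3012 + 20346 = 23358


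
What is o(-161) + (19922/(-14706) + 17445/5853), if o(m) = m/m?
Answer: 37669487/14345703 ≈ 2.6258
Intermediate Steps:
o(m) = 1
o(-161) + (19922/(-14706) + 17445/5853) = 1 + (19922/(-14706) + 17445/5853) = 1 + (19922*(-1/14706) + 17445*(1/5853)) = 1 + (-9961/7353 + 5815/1951) = 1 + 23323784/14345703 = 37669487/14345703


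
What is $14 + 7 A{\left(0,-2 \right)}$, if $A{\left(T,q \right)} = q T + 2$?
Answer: $28$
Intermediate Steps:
$A{\left(T,q \right)} = 2 + T q$ ($A{\left(T,q \right)} = T q + 2 = 2 + T q$)
$14 + 7 A{\left(0,-2 \right)} = 14 + 7 \left(2 + 0 \left(-2\right)\right) = 14 + 7 \left(2 + 0\right) = 14 + 7 \cdot 2 = 14 + 14 = 28$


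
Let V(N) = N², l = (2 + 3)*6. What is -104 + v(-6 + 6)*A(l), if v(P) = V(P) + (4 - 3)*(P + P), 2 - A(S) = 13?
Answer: -104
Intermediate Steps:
l = 30 (l = 5*6 = 30)
A(S) = -11 (A(S) = 2 - 1*13 = 2 - 13 = -11)
v(P) = P² + 2*P (v(P) = P² + (4 - 3)*(P + P) = P² + 1*(2*P) = P² + 2*P)
-104 + v(-6 + 6)*A(l) = -104 + ((-6 + 6)*(2 + (-6 + 6)))*(-11) = -104 + (0*(2 + 0))*(-11) = -104 + (0*2)*(-11) = -104 + 0*(-11) = -104 + 0 = -104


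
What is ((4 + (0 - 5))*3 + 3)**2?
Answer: 0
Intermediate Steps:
((4 + (0 - 5))*3 + 3)**2 = ((4 - 5)*3 + 3)**2 = (-1*3 + 3)**2 = (-3 + 3)**2 = 0**2 = 0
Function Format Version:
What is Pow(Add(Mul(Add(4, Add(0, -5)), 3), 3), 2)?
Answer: 0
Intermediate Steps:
Pow(Add(Mul(Add(4, Add(0, -5)), 3), 3), 2) = Pow(Add(Mul(Add(4, -5), 3), 3), 2) = Pow(Add(Mul(-1, 3), 3), 2) = Pow(Add(-3, 3), 2) = Pow(0, 2) = 0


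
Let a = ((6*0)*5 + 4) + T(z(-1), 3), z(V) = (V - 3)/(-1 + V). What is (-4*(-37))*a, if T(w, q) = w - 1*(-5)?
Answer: 1628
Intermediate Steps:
z(V) = (-3 + V)/(-1 + V)
T(w, q) = 5 + w (T(w, q) = w + 5 = 5 + w)
a = 11 (a = ((6*0)*5 + 4) + (5 + (-3 - 1)/(-1 - 1)) = (0*5 + 4) + (5 - 4/(-2)) = (0 + 4) + (5 - ½*(-4)) = 4 + (5 + 2) = 4 + 7 = 11)
(-4*(-37))*a = -4*(-37)*11 = 148*11 = 1628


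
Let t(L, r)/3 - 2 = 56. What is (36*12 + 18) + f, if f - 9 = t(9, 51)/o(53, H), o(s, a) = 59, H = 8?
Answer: 27255/59 ≈ 461.95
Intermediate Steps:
t(L, r) = 174 (t(L, r) = 6 + 3*56 = 6 + 168 = 174)
f = 705/59 (f = 9 + 174/59 = 705/59 ≈ 11.949)
(36*12 + 18) + f = (36*12 + 18) + 705/59 = (432 + 18) + 705/59 = 450 + 705/59 = 27255/59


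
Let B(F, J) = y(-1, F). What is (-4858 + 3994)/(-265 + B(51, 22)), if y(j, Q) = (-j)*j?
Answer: 432/133 ≈ 3.2481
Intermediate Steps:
y(j, Q) = -j²
B(F, J) = -1 (B(F, J) = -1*(-1)² = -1*1 = -1)
(-4858 + 3994)/(-265 + B(51, 22)) = (-4858 + 3994)/(-265 - 1) = -864/(-266) = -864*(-1/266) = 432/133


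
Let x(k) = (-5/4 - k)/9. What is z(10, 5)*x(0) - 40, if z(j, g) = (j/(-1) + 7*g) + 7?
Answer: -400/9 ≈ -44.444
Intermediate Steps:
z(j, g) = 7 - j + 7*g (z(j, g) = (-j + 7*g) + 7 = 7 - j + 7*g)
x(k) = -5/36 - k/9 (x(k) = (-5*¼ - k)*(⅑) = (-5/4 - k)*(⅑) = -5/36 - k/9)
z(10, 5)*x(0) - 40 = (7 - 1*10 + 7*5)*(-5/36 - ⅑*0) - 40 = (7 - 10 + 35)*(-5/36 + 0) - 40 = 32*(-5/36) - 40 = -40/9 - 40 = -400/9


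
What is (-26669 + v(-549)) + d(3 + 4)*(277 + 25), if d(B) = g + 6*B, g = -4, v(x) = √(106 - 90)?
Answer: -15189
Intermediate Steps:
v(x) = 4 (v(x) = √16 = 4)
d(B) = -4 + 6*B
(-26669 + v(-549)) + d(3 + 4)*(277 + 25) = (-26669 + 4) + (-4 + 6*(3 + 4))*(277 + 25) = -26665 + (-4 + 6*7)*302 = -26665 + (-4 + 42)*302 = -26665 + 38*302 = -26665 + 11476 = -15189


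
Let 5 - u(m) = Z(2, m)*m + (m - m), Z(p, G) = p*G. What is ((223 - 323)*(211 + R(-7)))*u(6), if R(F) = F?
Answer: 1366800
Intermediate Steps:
Z(p, G) = G*p
u(m) = 5 - 2*m**2 (u(m) = 5 - ((m*2)*m + (m - m)) = 5 - ((2*m)*m + 0) = 5 - (2*m**2 + 0) = 5 - 2*m**2)
((223 - 323)*(211 + R(-7)))*u(6) = ((223 - 323)*(211 - 7))*(5 - 2*6**2) = (-100*204)*(5 - 2*36) = -20400*(5 - 72) = -20400*(-67) = 1366800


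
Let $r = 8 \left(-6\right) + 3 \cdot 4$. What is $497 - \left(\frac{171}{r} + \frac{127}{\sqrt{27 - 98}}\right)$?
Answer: $\frac{2007}{4} + \frac{127 i \sqrt{71}}{71} \approx 501.75 + 15.072 i$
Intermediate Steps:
$r = -36$ ($r = -48 + 12 = -36$)
$497 - \left(\frac{171}{r} + \frac{127}{\sqrt{27 - 98}}\right) = 497 - \left(\frac{171}{-36} + \frac{127}{\sqrt{27 - 98}}\right) = 497 - \left(171 \left(- \frac{1}{36}\right) + \frac{127}{\sqrt{-71}}\right) = 497 - \left(- \frac{19}{4} + \frac{127}{i \sqrt{71}}\right) = 497 - \left(- \frac{19}{4} + 127 \left(- \frac{i \sqrt{71}}{71}\right)\right) = 497 - \left(- \frac{19}{4} - \frac{127 i \sqrt{71}}{71}\right) = 497 + \left(\frac{19}{4} + \frac{127 i \sqrt{71}}{71}\right) = \frac{2007}{4} + \frac{127 i \sqrt{71}}{71}$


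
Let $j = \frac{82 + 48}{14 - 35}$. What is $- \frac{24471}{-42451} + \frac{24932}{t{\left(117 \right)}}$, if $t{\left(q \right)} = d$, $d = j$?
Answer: $- \frac{11111486871}{2759315} \approx -4026.9$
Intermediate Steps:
$j = - \frac{130}{21}$ ($j = \frac{130}{-21} = 130 \left(- \frac{1}{21}\right) = - \frac{130}{21} \approx -6.1905$)
$d = - \frac{130}{21} \approx -6.1905$
$t{\left(q \right)} = - \frac{130}{21}$
$- \frac{24471}{-42451} + \frac{24932}{t{\left(117 \right)}} = - \frac{24471}{-42451} + \frac{24932}{- \frac{130}{21}} = \left(-24471\right) \left(- \frac{1}{42451}\right) + 24932 \left(- \frac{21}{130}\right) = \frac{24471}{42451} - \frac{261786}{65} = - \frac{11111486871}{2759315}$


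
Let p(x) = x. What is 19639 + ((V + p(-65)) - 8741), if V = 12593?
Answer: 23426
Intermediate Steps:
19639 + ((V + p(-65)) - 8741) = 19639 + ((12593 - 65) - 8741) = 19639 + (12528 - 8741) = 19639 + 3787 = 23426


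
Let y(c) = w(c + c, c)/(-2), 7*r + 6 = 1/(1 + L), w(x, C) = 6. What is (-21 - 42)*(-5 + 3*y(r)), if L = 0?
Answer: 882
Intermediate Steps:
r = -5/7 (r = -6/7 + 1/(7*(1 + 0)) = -6/7 + (⅐)/1 = -6/7 + (⅐)*1 = -6/7 + ⅐ = -5/7 ≈ -0.71429)
y(c) = -3 (y(c) = 6/(-2) = 6*(-½) = -3)
(-21 - 42)*(-5 + 3*y(r)) = (-21 - 42)*(-5 + 3*(-3)) = -63*(-5 - 9) = -63*(-14) = 882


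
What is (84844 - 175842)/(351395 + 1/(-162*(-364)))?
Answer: -5365970064/20721060361 ≈ -0.25896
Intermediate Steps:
(84844 - 175842)/(351395 + 1/(-162*(-364))) = -90998/(351395 + 1/58968) = -90998/20721060361/58968 = -90998*58968/20721060361 = -5365970064/20721060361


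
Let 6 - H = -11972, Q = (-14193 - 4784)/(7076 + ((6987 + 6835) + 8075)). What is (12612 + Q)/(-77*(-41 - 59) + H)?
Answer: 52198357/81447242 ≈ 0.64089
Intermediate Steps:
Q = -2711/4139 (Q = -18977/(7076 + (13822 + 8075)) = -18977/(7076 + 21897) = -18977/28973 = -18977*1/28973 = -2711/4139 ≈ -0.65499)
H = 11978 (H = 6 - 1*(-11972) = 6 + 11972 = 11978)
(12612 + Q)/(-77*(-41 - 59) + H) = (12612 - 2711/4139)/(-77*(-41 - 59) + 11978) = 52198357/(4139*(-77*(-100) + 11978)) = 52198357/(4139*(7700 + 11978)) = (52198357/4139)/19678 = (52198357/4139)*(1/19678) = 52198357/81447242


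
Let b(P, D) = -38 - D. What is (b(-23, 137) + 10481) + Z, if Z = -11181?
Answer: -875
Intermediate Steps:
(b(-23, 137) + 10481) + Z = ((-38 - 1*137) + 10481) - 11181 = ((-38 - 137) + 10481) - 11181 = (-175 + 10481) - 11181 = 10306 - 11181 = -875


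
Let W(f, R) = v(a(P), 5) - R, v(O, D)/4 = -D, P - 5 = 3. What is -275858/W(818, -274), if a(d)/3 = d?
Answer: -137929/127 ≈ -1086.1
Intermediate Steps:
P = 8 (P = 5 + 3 = 8)
a(d) = 3*d
v(O, D) = -4*D (v(O, D) = 4*(-D) = -4*D)
W(f, R) = -20 - R (W(f, R) = -4*5 - R = -20 - R)
-275858/W(818, -274) = -275858/(-20 - 1*(-274)) = -275858/(-20 + 274) = -275858/254 = -275858*1/254 = -137929/127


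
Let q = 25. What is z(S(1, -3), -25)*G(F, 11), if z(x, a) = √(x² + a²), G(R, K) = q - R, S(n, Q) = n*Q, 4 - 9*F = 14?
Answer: 235*√634/9 ≈ 657.46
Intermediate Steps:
F = -10/9 (F = 4/9 - ⅑*14 = 4/9 - 14/9 = -10/9 ≈ -1.1111)
S(n, Q) = Q*n
G(R, K) = 25 - R
z(x, a) = √(a² + x²)
z(S(1, -3), -25)*G(F, 11) = √((-25)² + (-3*1)²)*(25 - 1*(-10/9)) = √(625 + (-3)²)*(25 + 10/9) = √(625 + 9)*(235/9) = √634*(235/9) = 235*√634/9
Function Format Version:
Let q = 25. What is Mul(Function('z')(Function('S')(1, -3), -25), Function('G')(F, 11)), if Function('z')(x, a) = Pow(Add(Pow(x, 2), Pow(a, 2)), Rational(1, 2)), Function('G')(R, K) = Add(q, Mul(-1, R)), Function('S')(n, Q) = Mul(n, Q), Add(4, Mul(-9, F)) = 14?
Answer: Mul(Rational(235, 9), Pow(634, Rational(1, 2))) ≈ 657.46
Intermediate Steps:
F = Rational(-10, 9) (F = Add(Rational(4, 9), Mul(Rational(-1, 9), 14)) = Add(Rational(4, 9), Rational(-14, 9)) = Rational(-10, 9) ≈ -1.1111)
Function('S')(n, Q) = Mul(Q, n)
Function('G')(R, K) = Add(25, Mul(-1, R))
Function('z')(x, a) = Pow(Add(Pow(a, 2), Pow(x, 2)), Rational(1, 2))
Mul(Function('z')(Function('S')(1, -3), -25), Function('G')(F, 11)) = Mul(Pow(Add(Pow(-25, 2), Pow(Mul(-3, 1), 2)), Rational(1, 2)), Add(25, Mul(-1, Rational(-10, 9)))) = Mul(Pow(Add(625, Pow(-3, 2)), Rational(1, 2)), Add(25, Rational(10, 9))) = Mul(Pow(Add(625, 9), Rational(1, 2)), Rational(235, 9)) = Mul(Pow(634, Rational(1, 2)), Rational(235, 9)) = Mul(Rational(235, 9), Pow(634, Rational(1, 2)))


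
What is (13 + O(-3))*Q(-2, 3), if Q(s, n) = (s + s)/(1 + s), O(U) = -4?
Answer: 36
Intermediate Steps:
Q(s, n) = 2*s/(1 + s) (Q(s, n) = (2*s)/(1 + s) = 2*s/(1 + s))
(13 + O(-3))*Q(-2, 3) = (13 - 4)*(2*(-2)/(1 - 2)) = 9*(2*(-2)/(-1)) = 9*(2*(-2)*(-1)) = 9*4 = 36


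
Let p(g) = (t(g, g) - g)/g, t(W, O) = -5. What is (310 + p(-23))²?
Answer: 50580544/529 ≈ 95615.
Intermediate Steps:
p(g) = (-5 - g)/g
(310 + p(-23))² = (310 + (-5 - 1*(-23))/(-23))² = (310 - (-5 + 23)/23)² = (310 - 1/23*18)² = (310 - 18/23)² = (7112/23)² = 50580544/529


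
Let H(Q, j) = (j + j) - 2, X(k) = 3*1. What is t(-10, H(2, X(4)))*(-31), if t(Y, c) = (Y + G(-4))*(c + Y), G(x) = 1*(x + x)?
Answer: -3348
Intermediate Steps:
X(k) = 3
H(Q, j) = -2 + 2*j (H(Q, j) = 2*j - 2 = -2 + 2*j)
G(x) = 2*x (G(x) = 1*(2*x) = 2*x)
t(Y, c) = (-8 + Y)*(Y + c) (t(Y, c) = (Y + 2*(-4))*(c + Y) = (Y - 8)*(Y + c) = (-8 + Y)*(Y + c))
t(-10, H(2, X(4)))*(-31) = ((-10)² - 8*(-10) - 8*(-2 + 2*3) - 10*(-2 + 2*3))*(-31) = (100 + 80 - 8*(-2 + 6) - 10*(-2 + 6))*(-31) = (100 + 80 - 8*4 - 10*4)*(-31) = (100 + 80 - 32 - 40)*(-31) = 108*(-31) = -3348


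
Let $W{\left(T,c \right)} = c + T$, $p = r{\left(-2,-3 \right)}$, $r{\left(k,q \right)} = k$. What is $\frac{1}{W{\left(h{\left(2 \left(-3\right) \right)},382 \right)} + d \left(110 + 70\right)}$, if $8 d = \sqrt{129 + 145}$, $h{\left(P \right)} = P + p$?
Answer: $\frac{748}{2327} - \frac{45 \sqrt{274}}{2327} \approx 0.0013397$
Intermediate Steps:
$p = -2$
$h{\left(P \right)} = -2 + P$ ($h{\left(P \right)} = P - 2 = -2 + P$)
$W{\left(T,c \right)} = T + c$
$d = \frac{\sqrt{274}}{8}$ ($d = \frac{\sqrt{129 + 145}}{8} = \frac{\sqrt{274}}{8} \approx 2.0691$)
$\frac{1}{W{\left(h{\left(2 \left(-3\right) \right)},382 \right)} + d \left(110 + 70\right)} = \frac{1}{\left(\left(-2 + 2 \left(-3\right)\right) + 382\right) + \frac{\sqrt{274}}{8} \left(110 + 70\right)} = \frac{1}{\left(\left(-2 - 6\right) + 382\right) + \frac{\sqrt{274}}{8} \cdot 180} = \frac{1}{\left(-8 + 382\right) + \frac{45 \sqrt{274}}{2}} = \frac{1}{374 + \frac{45 \sqrt{274}}{2}}$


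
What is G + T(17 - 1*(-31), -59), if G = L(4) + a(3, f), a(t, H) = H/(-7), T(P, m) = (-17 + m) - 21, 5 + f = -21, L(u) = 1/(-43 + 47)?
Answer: -2605/28 ≈ -93.036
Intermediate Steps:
L(u) = 1/4
f = -26 (f = -5 - 21 = -26)
T(P, m) = -38 + m
a(t, H) = -H/7 (a(t, H) = H*(-1/7) = -H/7)
G = 111/28 (G = 1/4 - 1/7*(-26) = 1/4 + 26/7 = 111/28 ≈ 3.9643)
G + T(17 - 1*(-31), -59) = 111/28 + (-38 - 59) = 111/28 - 97 = -2605/28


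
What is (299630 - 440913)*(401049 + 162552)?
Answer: -79627240083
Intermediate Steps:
(299630 - 440913)*(401049 + 162552) = -141283*563601 = -79627240083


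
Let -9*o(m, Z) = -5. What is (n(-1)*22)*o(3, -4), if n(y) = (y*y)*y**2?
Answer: 110/9 ≈ 12.222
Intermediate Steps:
o(m, Z) = 5/9 (o(m, Z) = -1/9*(-5) = 5/9)
n(y) = y**4 (n(y) = y**2*y**2 = y**4)
(n(-1)*22)*o(3, -4) = ((-1)**4*22)*(5/9) = (1*22)*(5/9) = 22*(5/9) = 110/9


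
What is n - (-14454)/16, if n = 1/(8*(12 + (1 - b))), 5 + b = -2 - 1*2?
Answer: 158995/176 ≈ 903.38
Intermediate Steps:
b = -9 (b = -5 + (-2 - 1*2) = -5 + (-2 - 2) = -5 - 4 = -9)
n = 1/176 (n = 1/(8*(12 + (1 - 1*(-9)))) = 1/(8*(12 + (1 + 9))) = 1/(8*(12 + 10)) = 1/(8*22) = 1/176 ≈ 0.0056818)
n - (-14454)/16 = 1/176 - (-14454)/16 = 1/176 - 33*(-219/8) = 1/176 + 7227/8 = 158995/176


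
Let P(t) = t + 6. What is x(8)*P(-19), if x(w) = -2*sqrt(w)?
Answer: 52*sqrt(2) ≈ 73.539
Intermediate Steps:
P(t) = 6 + t
x(8)*P(-19) = (-4*sqrt(2))*(6 - 19) = -4*sqrt(2)*(-13) = 52*sqrt(2)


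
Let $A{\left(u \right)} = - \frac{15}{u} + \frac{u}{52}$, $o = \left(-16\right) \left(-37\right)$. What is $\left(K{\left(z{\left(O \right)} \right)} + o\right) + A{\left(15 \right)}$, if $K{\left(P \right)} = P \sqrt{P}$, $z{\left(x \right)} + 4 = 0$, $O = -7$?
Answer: $\frac{30747}{52} - 8 i \approx 591.29 - 8.0 i$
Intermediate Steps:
$z{\left(x \right)} = -4$ ($z{\left(x \right)} = -4 + 0 = -4$)
$K{\left(P \right)} = P^{\frac{3}{2}}$
$o = 592$
$A{\left(u \right)} = - \frac{15}{u} + \frac{u}{52}$ ($A{\left(u \right)} = - \frac{15}{u} + u \frac{1}{52} = - \frac{15}{u} + \frac{u}{52}$)
$\left(K{\left(z{\left(O \right)} \right)} + o\right) + A{\left(15 \right)} = \left(\left(-4\right)^{\frac{3}{2}} + 592\right) + \left(- \frac{15}{15} + \frac{1}{52} \cdot 15\right) = \left(- 8 i + 592\right) + \left(\left(-15\right) \frac{1}{15} + \frac{15}{52}\right) = \left(592 - 8 i\right) + \left(-1 + \frac{15}{52}\right) = \left(592 - 8 i\right) - \frac{37}{52} = \frac{30747}{52} - 8 i$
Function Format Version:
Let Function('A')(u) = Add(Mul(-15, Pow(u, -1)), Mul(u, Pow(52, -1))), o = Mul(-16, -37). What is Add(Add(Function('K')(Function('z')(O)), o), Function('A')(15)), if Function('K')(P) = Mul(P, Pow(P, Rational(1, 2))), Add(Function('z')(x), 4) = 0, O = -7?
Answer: Add(Rational(30747, 52), Mul(-8, I)) ≈ Add(591.29, Mul(-8.0000, I))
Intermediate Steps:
Function('z')(x) = -4 (Function('z')(x) = Add(-4, 0) = -4)
Function('K')(P) = Pow(P, Rational(3, 2))
o = 592
Function('A')(u) = Add(Mul(-15, Pow(u, -1)), Mul(Rational(1, 52), u)) (Function('A')(u) = Add(Mul(-15, Pow(u, -1)), Mul(u, Rational(1, 52))) = Add(Mul(-15, Pow(u, -1)), Mul(Rational(1, 52), u)))
Add(Add(Function('K')(Function('z')(O)), o), Function('A')(15)) = Add(Add(Pow(-4, Rational(3, 2)), 592), Add(Mul(-15, Pow(15, -1)), Mul(Rational(1, 52), 15))) = Add(Add(Mul(-8, I), 592), Add(Mul(-15, Rational(1, 15)), Rational(15, 52))) = Add(Add(592, Mul(-8, I)), Add(-1, Rational(15, 52))) = Add(Add(592, Mul(-8, I)), Rational(-37, 52)) = Add(Rational(30747, 52), Mul(-8, I))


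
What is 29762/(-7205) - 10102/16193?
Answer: -554720976/116670565 ≈ -4.7546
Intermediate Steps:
29762/(-7205) - 10102/16193 = 29762*(-1/7205) - 10102*1/16193 = -29762/7205 - 10102/16193 = -554720976/116670565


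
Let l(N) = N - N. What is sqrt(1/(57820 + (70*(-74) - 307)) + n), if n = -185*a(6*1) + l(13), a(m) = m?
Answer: I*sqrt(3040004554457)/52333 ≈ 33.317*I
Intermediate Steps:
l(N) = 0
n = -1110 (n = -1110 + 0 = -1110)
sqrt(1/(57820 + (70*(-74) - 307)) + n) = sqrt(1/(57820 + (70*(-74) - 307)) - 1110) = sqrt(1/(57820 + (-5180 - 307)) - 1110) = sqrt(1/(57820 - 5487) - 1110) = sqrt(1/52333 - 1110) = sqrt(-58089629/52333) = I*sqrt(3040004554457)/52333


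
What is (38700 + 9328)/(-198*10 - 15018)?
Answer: -24014/8499 ≈ -2.8255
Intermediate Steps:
(38700 + 9328)/(-198*10 - 15018) = 48028/(-1980 - 15018) = 48028/(-16998) = 48028*(-1/16998) = -24014/8499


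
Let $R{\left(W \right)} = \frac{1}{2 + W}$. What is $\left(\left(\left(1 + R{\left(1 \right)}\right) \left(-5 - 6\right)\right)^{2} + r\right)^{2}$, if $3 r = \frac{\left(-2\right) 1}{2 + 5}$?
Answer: $\frac{183494116}{3969} \approx 46232.0$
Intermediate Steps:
$r = - \frac{2}{21}$ ($r = \frac{\left(-2\right) 1 \frac{1}{2 + 5}}{3} = \frac{\left(-2\right) \frac{1}{7}}{3} = \frac{1}{3} \left(- \frac{2}{7}\right) = - \frac{2}{21} \approx -0.095238$)
$\left(\left(\left(1 + R{\left(1 \right)}\right) \left(-5 - 6\right)\right)^{2} + r\right)^{2} = \left(\left(\left(1 + \frac{1}{2 + 1}\right) \left(-5 - 6\right)\right)^{2} - \frac{2}{21}\right)^{2} = \left(\left(\left(1 + \frac{1}{3}\right) \left(-11\right)\right)^{2} - \frac{2}{21}\right)^{2} = \left(\left(\frac{4}{3} \left(-11\right)\right)^{2} - \frac{2}{21}\right)^{2} = \left(\left(- \frac{44}{3}\right)^{2} - \frac{2}{21}\right)^{2} = \left(\frac{1936}{9} - \frac{2}{21}\right)^{2} = \left(\frac{13546}{63}\right)^{2} = \frac{183494116}{3969}$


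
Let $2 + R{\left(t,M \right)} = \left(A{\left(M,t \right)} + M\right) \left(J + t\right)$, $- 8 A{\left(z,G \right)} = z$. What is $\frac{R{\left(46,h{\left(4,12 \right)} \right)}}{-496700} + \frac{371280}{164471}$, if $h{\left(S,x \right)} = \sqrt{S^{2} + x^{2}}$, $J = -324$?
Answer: $\frac{92207552471}{40846372850} + \frac{973 \sqrt{10}}{496700} \approx 2.2636$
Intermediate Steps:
$A{\left(z,G \right)} = - \frac{z}{8}$
$R{\left(t,M \right)} = -2 + \frac{7 M \left(-324 + t\right)}{8}$ ($R{\left(t,M \right)} = -2 + \left(- \frac{M}{8} + M\right) \left(-324 + t\right) = -2 + \frac{7 M}{8} \left(-324 + t\right) = -2 + \frac{7 M \left(-324 + t\right)}{8}$)
$\frac{R{\left(46,h{\left(4,12 \right)} \right)}}{-496700} + \frac{371280}{164471} = \frac{-2 - \frac{567 \sqrt{4^{2} + 12^{2}}}{2} + \frac{7}{8} \sqrt{4^{2} + 12^{2}} \cdot 46}{-496700} + \frac{371280}{164471} = \left(-2 - \frac{567 \sqrt{16 + 144}}{2} + \frac{7}{8} \sqrt{16 + 144} \cdot 46\right) \left(- \frac{1}{496700}\right) + 371280 \cdot \frac{1}{164471} = \left(-2 - \frac{567 \sqrt{160}}{2} + \frac{7}{8} \sqrt{160} \cdot 46\right) \left(- \frac{1}{496700}\right) + \frac{371280}{164471} = \left(-2 - \frac{567 \cdot 4 \sqrt{10}}{2} + \frac{7}{8} \cdot 4 \sqrt{10} \cdot 46\right) \left(- \frac{1}{496700}\right) + \frac{371280}{164471} = \left(-2 - 1134 \sqrt{10} + 161 \sqrt{10}\right) \left(- \frac{1}{496700}\right) + \frac{371280}{164471} = \left(-2 - 973 \sqrt{10}\right) \left(- \frac{1}{496700}\right) + \frac{371280}{164471} = \left(\frac{1}{248350} + \frac{973 \sqrt{10}}{496700}\right) + \frac{371280}{164471} = \frac{92207552471}{40846372850} + \frac{973 \sqrt{10}}{496700}$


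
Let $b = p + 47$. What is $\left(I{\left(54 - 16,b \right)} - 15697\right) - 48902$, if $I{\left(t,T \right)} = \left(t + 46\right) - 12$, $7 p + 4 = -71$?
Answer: $-64527$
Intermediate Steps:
$p = - \frac{75}{7}$ ($p = - \frac{4}{7} + \frac{1}{7} \left(-71\right) = - \frac{4}{7} - \frac{71}{7} = - \frac{75}{7} \approx -10.714$)
$b = \frac{254}{7}$ ($b = - \frac{75}{7} + 47 = \frac{254}{7} \approx 36.286$)
$I{\left(t,T \right)} = 34 + t$ ($I{\left(t,T \right)} = \left(46 + t\right) - 12 = 34 + t$)
$\left(I{\left(54 - 16,b \right)} - 15697\right) - 48902 = \left(\left(34 + \left(54 - 16\right)\right) - 15697\right) - 48902 = \left(\left(34 + 38\right) - 15697\right) - 48902 = \left(72 - 15697\right) - 48902 = -15625 - 48902 = -64527$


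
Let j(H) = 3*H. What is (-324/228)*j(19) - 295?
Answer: -376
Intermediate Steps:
(-324/228)*j(19) - 295 = (-324/228)*(3*19) - 295 = -324*1/228*57 - 295 = -27/19*57 - 295 = -81 - 295 = -376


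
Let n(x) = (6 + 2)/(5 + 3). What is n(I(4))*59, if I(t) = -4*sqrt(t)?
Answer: 59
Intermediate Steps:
n(x) = 1 (n(x) = 8/8 = 8*(1/8) = 1)
n(I(4))*59 = 1*59 = 59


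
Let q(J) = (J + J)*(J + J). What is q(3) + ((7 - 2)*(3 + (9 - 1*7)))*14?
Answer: 386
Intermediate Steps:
q(J) = 4*J**2 (q(J) = (2*J)*(2*J) = 4*J**2)
q(3) + ((7 - 2)*(3 + (9 - 1*7)))*14 = 4*3**2 + ((7 - 2)*(3 + (9 - 1*7)))*14 = 4*9 + (5*(3 + (9 - 7)))*14 = 36 + (5*(3 + 2))*14 = 36 + (5*5)*14 = 36 + 25*14 = 36 + 350 = 386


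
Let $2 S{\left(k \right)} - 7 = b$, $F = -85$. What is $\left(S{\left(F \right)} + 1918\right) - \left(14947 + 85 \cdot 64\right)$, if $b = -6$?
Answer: $- \frac{36937}{2} \approx -18469.0$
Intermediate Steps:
$S{\left(k \right)} = \frac{1}{2}$ ($S{\left(k \right)} = \frac{7}{2} + \frac{1}{2} \left(-6\right) = \frac{7}{2} - 3 = \frac{1}{2}$)
$\left(S{\left(F \right)} + 1918\right) - \left(14947 + 85 \cdot 64\right) = \left(\frac{1}{2} + 1918\right) - \left(14947 + 85 \cdot 64\right) = \frac{3837}{2} - 20387 = - \frac{36937}{2}$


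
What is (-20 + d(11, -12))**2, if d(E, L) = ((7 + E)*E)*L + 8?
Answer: 5702544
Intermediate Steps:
d(E, L) = 8 + E*L*(7 + E) (d(E, L) = (E*(7 + E))*L + 8 = E*L*(7 + E) + 8 = 8 + E*L*(7 + E))
(-20 + d(11, -12))**2 = (-20 + (8 - 12*11**2 + 7*11*(-12)))**2 = (-20 + (8 - 12*121 - 924))**2 = (-20 + (8 - 1452 - 924))**2 = (-20 - 2368)**2 = (-2388)**2 = 5702544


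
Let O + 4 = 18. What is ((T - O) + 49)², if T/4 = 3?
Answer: 2209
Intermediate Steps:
O = 14 (O = -4 + 18 = 14)
T = 12 (T = 4*3 = 12)
((T - O) + 49)² = ((12 - 1*14) + 49)² = ((12 - 14) + 49)² = (-2 + 49)² = 47² = 2209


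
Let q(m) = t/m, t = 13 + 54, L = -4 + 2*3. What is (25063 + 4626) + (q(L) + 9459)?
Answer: 78363/2 ≈ 39182.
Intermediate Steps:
L = 2 (L = -4 + 6 = 2)
t = 67
q(m) = 67/m
(25063 + 4626) + (q(L) + 9459) = (25063 + 4626) + (67/2 + 9459) = 29689 + (67*(1/2) + 9459) = 29689 + (67/2 + 9459) = 29689 + 18985/2 = 78363/2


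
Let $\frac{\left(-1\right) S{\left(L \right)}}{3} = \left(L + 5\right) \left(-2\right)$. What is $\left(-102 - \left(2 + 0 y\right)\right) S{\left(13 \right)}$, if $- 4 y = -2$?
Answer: $-11232$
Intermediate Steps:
$y = \frac{1}{2}$ ($y = \left(- \frac{1}{4}\right) \left(-2\right) = \frac{1}{2} \approx 0.5$)
$S{\left(L \right)} = 30 + 6 L$ ($S{\left(L \right)} = - 3 \left(L + 5\right) \left(-2\right) = - 3 \left(5 + L\right) \left(-2\right) = - 3 \left(-10 - 2 L\right) = 30 + 6 L$)
$\left(-102 - \left(2 + 0 y\right)\right) S{\left(13 \right)} = \left(-102 + \left(-2 + 0 \cdot \frac{1}{2}\right)\right) \left(30 + 6 \cdot 13\right) = \left(-102 + \left(-2 + 0\right)\right) \left(30 + 78\right) = \left(-102 - 2\right) 108 = \left(-104\right) 108 = -11232$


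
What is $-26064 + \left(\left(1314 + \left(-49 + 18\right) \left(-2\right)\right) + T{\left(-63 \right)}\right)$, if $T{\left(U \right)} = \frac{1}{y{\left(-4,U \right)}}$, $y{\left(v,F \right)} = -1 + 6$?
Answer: $- \frac{123439}{5} \approx -24688.0$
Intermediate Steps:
$y{\left(v,F \right)} = 5$
$T{\left(U \right)} = \frac{1}{5}$
$-26064 + \left(\left(1314 + \left(-49 + 18\right) \left(-2\right)\right) + T{\left(-63 \right)}\right) = -26064 + \left(\left(1314 + \left(-49 + 18\right) \left(-2\right)\right) + \frac{1}{5}\right) = -26064 + \left(\left(1314 - -62\right) + \frac{1}{5}\right) = -26064 + \left(\left(1314 + 62\right) + \frac{1}{5}\right) = -26064 + \left(1376 + \frac{1}{5}\right) = -26064 + \frac{6881}{5} = - \frac{123439}{5}$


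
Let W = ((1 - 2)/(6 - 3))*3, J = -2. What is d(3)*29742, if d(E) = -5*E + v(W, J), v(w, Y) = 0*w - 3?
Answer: -535356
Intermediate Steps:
W = -1 (W = -1/3*3 = -1)
v(w, Y) = -3 (v(w, Y) = 0 - 3 = -3)
d(E) = -3 - 5*E (d(E) = -5*E - 3 = -3 - 5*E)
d(3)*29742 = (-3 - 5*3)*29742 = (-3 - 15)*29742 = -18*29742 = -535356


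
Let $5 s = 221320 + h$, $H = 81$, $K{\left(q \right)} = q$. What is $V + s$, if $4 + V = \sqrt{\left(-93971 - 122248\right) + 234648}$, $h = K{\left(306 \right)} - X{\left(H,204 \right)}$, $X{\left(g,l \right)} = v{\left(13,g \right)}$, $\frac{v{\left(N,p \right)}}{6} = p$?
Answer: $44224 + \sqrt{18429} \approx 44360.0$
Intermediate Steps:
$v{\left(N,p \right)} = 6 p$
$X{\left(g,l \right)} = 6 g$
$h = -180$ ($h = 306 - 6 \cdot 81 = 306 - 486 = -180$)
$s = 44228$ ($s = \frac{221320 - 180}{5} = \frac{1}{5} \cdot 221140 = 44228$)
$V = -4 + \sqrt{18429}$ ($V = -4 + \sqrt{\left(-93971 - 122248\right) + 234648} = -4 + \sqrt{-216219 + 234648} = -4 + \sqrt{18429} \approx 131.75$)
$V + s = \left(-4 + \sqrt{18429}\right) + 44228 = 44224 + \sqrt{18429}$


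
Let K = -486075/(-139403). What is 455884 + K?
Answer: 63552083327/139403 ≈ 4.5589e+5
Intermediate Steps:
K = 486075/139403 (K = -486075*(-1/139403) = 486075/139403 ≈ 3.4868)
455884 + K = 455884 + 486075/139403 = 63552083327/139403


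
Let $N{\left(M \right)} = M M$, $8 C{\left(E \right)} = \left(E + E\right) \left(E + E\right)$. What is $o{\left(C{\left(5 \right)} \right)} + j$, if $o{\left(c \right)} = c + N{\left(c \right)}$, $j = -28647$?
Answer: $- \frac{113913}{4} \approx -28478.0$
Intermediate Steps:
$C{\left(E \right)} = \frac{E^{2}}{2}$ ($C{\left(E \right)} = \frac{\left(E + E\right) \left(E + E\right)}{8} = \frac{2 E 2 E}{8} = \frac{4 E^{2}}{8} = \frac{E^{2}}{2}$)
$N{\left(M \right)} = M^{2}$
$o{\left(c \right)} = c + c^{2}$
$o{\left(C{\left(5 \right)} \right)} + j = \frac{5^{2}}{2} \left(1 + \frac{5^{2}}{2}\right) - 28647 = \frac{1}{2} \cdot 25 \left(1 + \frac{1}{2} \cdot 25\right) - 28647 = \frac{25 \left(1 + \frac{25}{2}\right)}{2} - 28647 = \frac{25}{2} \cdot \frac{27}{2} - 28647 = \frac{675}{4} - 28647 = - \frac{113913}{4}$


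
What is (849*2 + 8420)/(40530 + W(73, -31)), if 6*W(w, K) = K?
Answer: 60708/243149 ≈ 0.24967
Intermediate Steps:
W(w, K) = K/6
(849*2 + 8420)/(40530 + W(73, -31)) = (849*2 + 8420)/(40530 + (⅙)*(-31)) = (1698 + 8420)/(40530 - 31/6) = 10118/(243149/6) = 10118*(6/243149) = 60708/243149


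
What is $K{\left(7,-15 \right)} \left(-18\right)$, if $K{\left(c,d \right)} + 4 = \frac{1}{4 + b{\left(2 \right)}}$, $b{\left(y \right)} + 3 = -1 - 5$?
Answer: $\frac{378}{5} \approx 75.6$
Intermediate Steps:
$b{\left(y \right)} = -9$ ($b{\left(y \right)} = -3 - 6 = -9$)
$K{\left(c,d \right)} = - \frac{21}{5}$ ($K{\left(c,d \right)} = -4 + \frac{1}{4 - 9} = -4 + \frac{1}{-5} = -4 - \frac{1}{5} = - \frac{21}{5}$)
$K{\left(7,-15 \right)} \left(-18\right) = \left(- \frac{21}{5}\right) \left(-18\right) = \frac{378}{5}$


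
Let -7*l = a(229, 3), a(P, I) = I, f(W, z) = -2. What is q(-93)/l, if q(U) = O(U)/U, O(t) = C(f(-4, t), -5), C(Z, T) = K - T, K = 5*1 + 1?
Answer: 77/279 ≈ 0.27599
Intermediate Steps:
K = 6 (K = 5 + 1 = 6)
C(Z, T) = 6 - T
O(t) = 11 (O(t) = 6 - 1*(-5) = 6 + 5 = 11)
q(U) = 11/U
l = -3/7 (l = -1/7*3 = -3/7 ≈ -0.42857)
q(-93)/l = (11/(-93))/(-3/7) = (11*(-1/93))*(-7/3) = -11/93*(-7/3) = 77/279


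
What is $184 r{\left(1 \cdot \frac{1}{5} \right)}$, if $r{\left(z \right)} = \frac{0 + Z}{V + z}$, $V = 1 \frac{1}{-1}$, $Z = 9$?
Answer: $-2070$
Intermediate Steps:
$V = -1$ ($V = 1 \left(-1\right) = -1$)
$r{\left(z \right)} = \frac{9}{-1 + z}$ ($r{\left(z \right)} = \frac{0 + 9}{-1 + z} = \frac{9}{-1 + z}$)
$184 r{\left(1 \cdot \frac{1}{5} \right)} = 184 \frac{9}{-1 + 1 \cdot \frac{1}{5}} = 184 \frac{9}{-1 + \frac{1}{5}} = 184 \frac{9}{- \frac{4}{5}} = 184 \cdot 9 \left(- \frac{5}{4}\right) = 184 \left(- \frac{45}{4}\right) = -2070$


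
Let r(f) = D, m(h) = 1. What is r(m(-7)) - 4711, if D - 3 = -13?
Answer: -4721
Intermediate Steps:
D = -10 (D = 3 - 13 = -10)
r(f) = -10
r(m(-7)) - 4711 = -10 - 4711 = -4721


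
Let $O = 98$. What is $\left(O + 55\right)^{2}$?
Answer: $23409$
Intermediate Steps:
$\left(O + 55\right)^{2} = \left(98 + 55\right)^{2} = 153^{2} = 23409$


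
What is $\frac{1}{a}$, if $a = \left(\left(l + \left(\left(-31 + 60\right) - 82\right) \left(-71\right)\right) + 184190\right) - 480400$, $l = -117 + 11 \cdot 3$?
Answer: $- \frac{1}{292531} \approx -3.4184 \cdot 10^{-6}$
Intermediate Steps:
$l = -84$ ($l = -117 + 33 = -84$)
$a = -292531$ ($a = \left(\left(-84 + \left(\left(-31 + 60\right) - 82\right) \left(-71\right)\right) + 184190\right) - 480400 = \left(\left(-84 + \left(29 - 82\right) \left(-71\right)\right) + 184190\right) - 480400 = \left(\left(-84 - -3763\right) + 184190\right) - 480400 = \left(\left(-84 + 3763\right) + 184190\right) - 480400 = \left(3679 + 184190\right) - 480400 = 187869 - 480400 = -292531$)
$\frac{1}{a} = \frac{1}{-292531} = - \frac{1}{292531}$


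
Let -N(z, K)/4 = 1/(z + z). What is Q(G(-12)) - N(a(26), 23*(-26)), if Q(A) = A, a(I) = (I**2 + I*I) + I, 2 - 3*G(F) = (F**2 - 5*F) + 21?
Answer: -153644/2067 ≈ -74.332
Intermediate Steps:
G(F) = -19/3 - F**2/3 + 5*F/3 (G(F) = 2/3 - ((F**2 - 5*F) + 21)/3 = 2/3 - (21 + F**2 - 5*F)/3 = 2/3 + (-7 - F**2/3 + 5*F/3) = -19/3 - F**2/3 + 5*F/3)
a(I) = I + 2*I**2 (a(I) = (I**2 + I**2) + I = 2*I**2 + I = I + 2*I**2)
N(z, K) = -2/z (N(z, K) = -4/(z + z) = -4*1/(2*z) = -2/z)
Q(G(-12)) - N(a(26), 23*(-26)) = (-19/3 - 1/3*(-12)**2 + (5/3)*(-12)) - (-2)/(26*(1 + 2*26)) = (-19/3 - 1/3*144 - 20) - (-2)/(26*(1 + 52)) = (-19/3 - 48 - 20) - (-2)/(26*53) = -223/3 - (-2)/1378 = -223/3 - 1*(-1/689) = -223/3 + 1/689 = -153644/2067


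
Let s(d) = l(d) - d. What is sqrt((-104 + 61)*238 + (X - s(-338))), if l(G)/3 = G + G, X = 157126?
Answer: sqrt(148582) ≈ 385.46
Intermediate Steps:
l(G) = 6*G (l(G) = 3*(G + G) = 3*(2*G) = 6*G)
s(d) = 5*d (s(d) = 6*d - d = 5*d)
sqrt((-104 + 61)*238 + (X - s(-338))) = sqrt((-104 + 61)*238 + (157126 - 5*(-338))) = sqrt(-43*238 + (157126 - 1*(-1690))) = sqrt(-10234 + (157126 + 1690)) = sqrt(-10234 + 158816) = sqrt(148582)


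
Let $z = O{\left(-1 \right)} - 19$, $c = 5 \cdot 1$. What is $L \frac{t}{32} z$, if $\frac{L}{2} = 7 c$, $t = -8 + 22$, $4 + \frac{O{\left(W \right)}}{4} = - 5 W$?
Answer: $- \frac{3675}{8} \approx -459.38$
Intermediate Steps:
$O{\left(W \right)} = -16 - 20 W$ ($O{\left(W \right)} = -16 + 4 \left(- 5 W\right) = -16 - 20 W$)
$c = 5$
$t = 14$
$L = 70$ ($L = 2 \cdot 7 \cdot 5 = 2 \cdot 35 = 70$)
$z = -15$ ($z = \left(-16 - -20\right) - 19 = \left(-16 + 20\right) - 19 = 4 - 19 = -15$)
$L \frac{t}{32} z = 70 \cdot \frac{14}{32} \left(-15\right) = 70 \cdot 14 \cdot \frac{1}{32} \left(-15\right) = 70 \cdot \frac{7}{16} \left(-15\right) = \frac{245}{8} \left(-15\right) = - \frac{3675}{8}$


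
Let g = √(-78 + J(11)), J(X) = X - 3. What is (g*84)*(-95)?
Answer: -7980*I*√70 ≈ -66766.0*I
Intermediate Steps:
J(X) = -3 + X
g = I*√70 (g = √(-78 + (-3 + 11)) = √(-78 + 8) = √(-70) = I*√70 ≈ 8.3666*I)
(g*84)*(-95) = ((I*√70)*84)*(-95) = (84*I*√70)*(-95) = -7980*I*√70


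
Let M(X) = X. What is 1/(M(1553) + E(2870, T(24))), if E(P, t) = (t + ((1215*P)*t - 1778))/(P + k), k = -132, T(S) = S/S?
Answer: 2738/7737387 ≈ 0.00035387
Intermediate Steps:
T(S) = 1
E(P, t) = (-1778 + t + 1215*P*t)/(-132 + P) (E(P, t) = (t + ((1215*P)*t - 1778))/(P - 132) = (t + (1215*P*t - 1778))/(-132 + P) = (t + (-1778 + 1215*P*t))/(-132 + P) = (-1778 + t + 1215*P*t)/(-132 + P))
1/(M(1553) + E(2870, T(24))) = 1/(1553 + (-1778 + 1 + 1215*2870*1)/(-132 + 2870)) = 1/(1553 + (-1778 + 1 + 3487050)/2738) = 1/(1553 + (1/2738)*3485273) = 1/(1553 + 3485273/2738) = 1/(7737387/2738) = 2738/7737387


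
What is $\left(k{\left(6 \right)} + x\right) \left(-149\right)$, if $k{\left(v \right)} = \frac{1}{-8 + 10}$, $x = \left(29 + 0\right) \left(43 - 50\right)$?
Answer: $\frac{60345}{2} \approx 30173.0$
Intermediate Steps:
$x = -203$ ($x = 29 \left(-7\right) = -203$)
$k{\left(v \right)} = \frac{1}{2}$
$\left(k{\left(6 \right)} + x\right) \left(-149\right) = \left(\frac{1}{2} - 203\right) \left(-149\right) = \left(- \frac{405}{2}\right) \left(-149\right) = \frac{60345}{2}$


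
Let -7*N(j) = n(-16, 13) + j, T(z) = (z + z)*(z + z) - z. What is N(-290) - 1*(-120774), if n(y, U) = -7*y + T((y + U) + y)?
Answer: 844133/7 ≈ 1.2059e+5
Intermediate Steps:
T(z) = -z + 4*z² (T(z) = (2*z)*(2*z) - z = 4*z² - z = -z + 4*z²)
n(y, U) = -7*y + (U + 2*y)*(-1 + 4*U + 8*y) (n(y, U) = -7*y + ((y + U) + y)*(-1 + 4*((y + U) + y)) = -7*y + ((U + y) + y)*(-1 + 4*((U + y) + y)) = -7*y + (U + 2*y)*(-1 + 4*(U + 2*y)) = -7*y + (U + 2*y)*(-1 + (4*U + 8*y)) = -7*y + (U + 2*y)*(-1 + 4*U + 8*y))
N(j) = -225 - j/7 (N(j) = -((-7*(-16) + (13 + 2*(-16))*(-1 + 4*13 + 8*(-16))) + j)/7 = -((112 + (13 - 32)*(-1 + 52 - 128)) + j)/7 = -((112 - 19*(-77)) + j)/7 = -((112 + 1463) + j)/7 = -(1575 + j)/7 = -225 - j/7)
N(-290) - 1*(-120774) = (-225 - ⅐*(-290)) - 1*(-120774) = (-225 + 290/7) + 120774 = -1285/7 + 120774 = 844133/7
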